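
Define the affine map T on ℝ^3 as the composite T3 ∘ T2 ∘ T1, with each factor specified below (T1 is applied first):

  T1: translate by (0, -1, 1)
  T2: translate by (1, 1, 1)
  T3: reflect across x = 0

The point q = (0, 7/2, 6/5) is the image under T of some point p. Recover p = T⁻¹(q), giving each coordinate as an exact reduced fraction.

p = (-1, 7/2, -4/5)

T1 = [1 0 0 0; 0 1 0 -1; 0 0 1 1; 0 0 0 1]
T2·T1 = [1 0 0 1; 0 1 0 0; 0 0 1 2; 0 0 0 1]
T3·…·T1 = [-1 0 0 -1; 0 1 0 0; 0 0 1 2; 0 0 0 1]
det M = -1; M⁻¹ = [-1 0 0 -1; 0 1 0 0; 0 0 1 -2; 0 0 0 1]
M⁻¹ · (0, 7/2, 6/5)ᵀ = (-1, 7/2, -4/5)ᵀ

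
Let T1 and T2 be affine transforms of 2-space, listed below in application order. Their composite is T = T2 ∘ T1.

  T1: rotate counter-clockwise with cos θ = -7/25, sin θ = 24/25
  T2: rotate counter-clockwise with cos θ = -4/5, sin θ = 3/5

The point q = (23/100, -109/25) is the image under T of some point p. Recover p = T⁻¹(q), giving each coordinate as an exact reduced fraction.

p = (4, 7/4)

T1 = [-7/25 -24/25 0; 24/25 -7/25 0; 0 0 1]
T2·T1 = [-44/125 117/125 0; -117/125 -44/125 0; 0 0 1]
det M = 1; M⁻¹ = [-44/125 -117/125 0; 117/125 -44/125 0; 0 0 1]
M⁻¹ · (23/100, -109/25)ᵀ = (4, 7/4)ᵀ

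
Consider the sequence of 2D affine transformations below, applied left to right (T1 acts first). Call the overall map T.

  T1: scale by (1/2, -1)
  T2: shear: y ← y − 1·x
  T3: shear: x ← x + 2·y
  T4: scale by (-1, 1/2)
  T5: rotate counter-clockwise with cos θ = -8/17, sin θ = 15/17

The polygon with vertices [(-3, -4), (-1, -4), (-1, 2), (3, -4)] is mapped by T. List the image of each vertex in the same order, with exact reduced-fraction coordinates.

image vertices: (139/68, -329/34), (137/68, -291/34), (-67/68, 117/34), (133/68, -215/34)

T1 scale by (1/2, -1): (-3, -4) → (-3/2, 4); (-1, -4) → (-1/2, 4); (-1, 2) → (-1/2, -2); (3, -4) → (3/2, 4)
T2 shear: y ← y − 1·x: (-3/2, 4) → (-3/2, 11/2); (-1/2, 4) → (-1/2, 9/2); (-1/2, -2) → (-1/2, -3/2); (3/2, 4) → (3/2, 5/2)
T3 shear: x ← x + 2·y: (-3/2, 11/2) → (19/2, 11/2); (-1/2, 9/2) → (17/2, 9/2); (-1/2, -3/2) → (-7/2, -3/2); (3/2, 5/2) → (13/2, 5/2)
T4 scale by (-1, 1/2): (19/2, 11/2) → (-19/2, 11/4); (17/2, 9/2) → (-17/2, 9/4); (-7/2, -3/2) → (7/2, -3/4); (13/2, 5/2) → (-13/2, 5/4)
T5 rotate counter-clockwise with cos θ = -8/17, sin θ = 15/17: (-19/2, 11/4) → (139/68, -329/34); (-17/2, 9/4) → (137/68, -291/34); (7/2, -3/4) → (-67/68, 117/34); (-13/2, 5/4) → (133/68, -215/34)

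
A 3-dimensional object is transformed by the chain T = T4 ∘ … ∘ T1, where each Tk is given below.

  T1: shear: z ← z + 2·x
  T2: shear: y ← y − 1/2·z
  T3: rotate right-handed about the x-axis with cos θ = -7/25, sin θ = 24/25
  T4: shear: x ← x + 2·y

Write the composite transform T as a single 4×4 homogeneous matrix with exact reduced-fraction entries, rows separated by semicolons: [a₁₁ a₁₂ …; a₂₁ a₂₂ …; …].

T = [-57/25 -14/25 -41/25 0; -41/25 -7/25 -41/50 0; -38/25 24/25 -19/25 0; 0 0 0 1]

T1 = [1 0 0 0; 0 1 0 0; 2 0 1 0; 0 0 0 1]
T2·T1 = [1 0 0 0; -1 1 -1/2 0; 2 0 1 0; 0 0 0 1]
T3·…·T1 = [1 0 0 0; -41/25 -7/25 -41/50 0; -38/25 24/25 -19/25 0; 0 0 0 1]
T4·…·T1 = [-57/25 -14/25 -41/25 0; -41/25 -7/25 -41/50 0; -38/25 24/25 -19/25 0; 0 0 0 1]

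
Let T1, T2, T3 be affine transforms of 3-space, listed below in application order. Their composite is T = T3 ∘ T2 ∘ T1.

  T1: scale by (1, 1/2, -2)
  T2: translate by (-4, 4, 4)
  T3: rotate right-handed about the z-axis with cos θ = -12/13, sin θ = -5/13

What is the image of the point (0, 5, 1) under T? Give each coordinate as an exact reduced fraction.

T(p) = (161/26, -58/13, 2)

T1 scale by (1, 1/2, -2): (0, 5, 1) → (0, 5/2, -2)
T2 translate by (-4, 4, 4): (0, 5/2, -2) → (-4, 13/2, 2)
T3 rotate right-handed about the z-axis with cos θ = -12/13, sin θ = -5/13: (-4, 13/2, 2) → (161/26, -58/13, 2)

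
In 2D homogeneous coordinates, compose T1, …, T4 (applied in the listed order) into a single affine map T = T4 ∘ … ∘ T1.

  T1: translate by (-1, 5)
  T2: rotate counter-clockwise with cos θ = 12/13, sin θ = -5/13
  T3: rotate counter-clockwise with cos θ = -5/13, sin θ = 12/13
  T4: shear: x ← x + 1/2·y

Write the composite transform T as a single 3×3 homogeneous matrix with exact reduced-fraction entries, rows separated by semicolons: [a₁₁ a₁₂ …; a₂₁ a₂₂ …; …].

T1 = [1 0 -1; 0 1 5; 0 0 1]
T2·T1 = [12/13 5/13 1; -5/13 12/13 5; 0 0 1]
T3·…·T1 = [0 -1 -5; 1 0 -1; 0 0 1]
T4·…·T1 = [1/2 -1 -11/2; 1 0 -1; 0 0 1]

T = [1/2 -1 -11/2; 1 0 -1; 0 0 1]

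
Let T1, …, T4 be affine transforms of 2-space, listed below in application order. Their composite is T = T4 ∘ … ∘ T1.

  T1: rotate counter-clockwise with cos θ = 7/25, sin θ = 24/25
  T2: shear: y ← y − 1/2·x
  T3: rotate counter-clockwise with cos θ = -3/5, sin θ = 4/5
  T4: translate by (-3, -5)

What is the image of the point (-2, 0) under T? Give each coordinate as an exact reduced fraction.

T1 rotate counter-clockwise with cos θ = 7/25, sin θ = 24/25: (-2, 0) → (-14/25, -48/25)
T2 shear: y ← y − 1/2·x: (-14/25, -48/25) → (-14/25, -41/25)
T3 rotate counter-clockwise with cos θ = -3/5, sin θ = 4/5: (-14/25, -41/25) → (206/125, 67/125)
T4 translate by (-3, -5): (206/125, 67/125) → (-169/125, -558/125)

T(p) = (-169/125, -558/125)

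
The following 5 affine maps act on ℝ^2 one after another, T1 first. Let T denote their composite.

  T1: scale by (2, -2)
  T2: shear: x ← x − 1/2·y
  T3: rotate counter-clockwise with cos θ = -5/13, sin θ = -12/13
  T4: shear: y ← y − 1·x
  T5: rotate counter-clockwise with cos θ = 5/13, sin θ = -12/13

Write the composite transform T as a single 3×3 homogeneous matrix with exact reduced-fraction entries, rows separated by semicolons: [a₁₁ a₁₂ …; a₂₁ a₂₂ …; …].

T = [-218/169 179/169 0; 50/169 483/169 0; 0 0 1]

T1 = [2 0 0; 0 -2 0; 0 0 1]
T2·T1 = [2 1 0; 0 -2 0; 0 0 1]
T3·…·T1 = [-10/13 -29/13 0; -24/13 -2/13 0; 0 0 1]
T4·…·T1 = [-10/13 -29/13 0; -14/13 27/13 0; 0 0 1]
T5·…·T1 = [-218/169 179/169 0; 50/169 483/169 0; 0 0 1]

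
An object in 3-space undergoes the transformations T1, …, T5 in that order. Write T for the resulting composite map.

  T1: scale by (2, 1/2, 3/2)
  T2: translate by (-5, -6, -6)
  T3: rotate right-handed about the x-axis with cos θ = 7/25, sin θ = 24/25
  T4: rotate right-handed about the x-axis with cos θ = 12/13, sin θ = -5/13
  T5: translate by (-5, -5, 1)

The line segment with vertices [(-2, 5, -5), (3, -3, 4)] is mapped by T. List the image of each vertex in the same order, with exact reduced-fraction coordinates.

T1 scale by (2, 1/2, 3/2): (-2, 5, -5) → (-4, 5/2, -15/2); (3, -3, 4) → (6, -3/2, 6)
T2 translate by (-5, -6, -6): (-4, 5/2, -15/2) → (-9, -7/2, -27/2); (6, -3/2, 6) → (1, -15/2, 0)
T3 rotate right-handed about the x-axis with cos θ = 7/25, sin θ = 24/25: (-9, -7/2, -27/2) → (-9, 599/50, -357/50); (1, -15/2, 0) → (1, -21/10, -36/5)
T4 rotate right-handed about the x-axis with cos θ = 12/13, sin θ = -5/13: (-9, 599/50, -357/50) → (-9, 5403/650, -7279/650); (1, -21/10, -36/5) → (1, -306/65, -759/130)
T5 translate by (-5, -5, 1): (-9, 5403/650, -7279/650) → (-14, 2153/650, -6629/650); (1, -306/65, -759/130) → (-4, -631/65, -629/130)

image vertices: (-14, 2153/650, -6629/650), (-4, -631/65, -629/130)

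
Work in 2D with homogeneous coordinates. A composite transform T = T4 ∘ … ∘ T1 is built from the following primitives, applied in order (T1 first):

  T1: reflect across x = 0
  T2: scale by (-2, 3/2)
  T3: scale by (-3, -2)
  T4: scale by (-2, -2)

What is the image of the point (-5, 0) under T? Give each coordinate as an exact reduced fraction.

T(p) = (-60, 0)

T1 reflect across x = 0: (-5, 0) → (5, 0)
T2 scale by (-2, 3/2): (5, 0) → (-10, 0)
T3 scale by (-3, -2): (-10, 0) → (30, 0)
T4 scale by (-2, -2): (30, 0) → (-60, 0)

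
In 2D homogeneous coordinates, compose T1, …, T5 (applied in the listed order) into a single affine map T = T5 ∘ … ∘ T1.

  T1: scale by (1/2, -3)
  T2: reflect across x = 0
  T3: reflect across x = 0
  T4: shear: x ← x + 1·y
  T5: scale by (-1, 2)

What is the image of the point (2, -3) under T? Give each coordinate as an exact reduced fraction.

T(p) = (-10, 18)

T1 scale by (1/2, -3): (2, -3) → (1, 9)
T2 reflect across x = 0: (1, 9) → (-1, 9)
T3 reflect across x = 0: (-1, 9) → (1, 9)
T4 shear: x ← x + 1·y: (1, 9) → (10, 9)
T5 scale by (-1, 2): (10, 9) → (-10, 18)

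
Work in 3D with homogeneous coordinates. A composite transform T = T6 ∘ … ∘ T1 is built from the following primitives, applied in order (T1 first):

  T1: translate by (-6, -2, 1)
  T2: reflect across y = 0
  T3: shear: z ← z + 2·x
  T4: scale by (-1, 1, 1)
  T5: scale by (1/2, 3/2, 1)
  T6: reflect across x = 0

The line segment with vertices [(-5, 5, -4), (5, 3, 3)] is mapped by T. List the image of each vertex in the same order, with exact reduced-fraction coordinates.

image vertices: (-11/2, -9/2, -25), (-1/2, -3/2, 2)

T1 translate by (-6, -2, 1): (-5, 5, -4) → (-11, 3, -3); (5, 3, 3) → (-1, 1, 4)
T2 reflect across y = 0: (-11, 3, -3) → (-11, -3, -3); (-1, 1, 4) → (-1, -1, 4)
T3 shear: z ← z + 2·x: (-11, -3, -3) → (-11, -3, -25); (-1, -1, 4) → (-1, -1, 2)
T4 scale by (-1, 1, 1): (-11, -3, -25) → (11, -3, -25); (-1, -1, 2) → (1, -1, 2)
T5 scale by (1/2, 3/2, 1): (11, -3, -25) → (11/2, -9/2, -25); (1, -1, 2) → (1/2, -3/2, 2)
T6 reflect across x = 0: (11/2, -9/2, -25) → (-11/2, -9/2, -25); (1/2, -3/2, 2) → (-1/2, -3/2, 2)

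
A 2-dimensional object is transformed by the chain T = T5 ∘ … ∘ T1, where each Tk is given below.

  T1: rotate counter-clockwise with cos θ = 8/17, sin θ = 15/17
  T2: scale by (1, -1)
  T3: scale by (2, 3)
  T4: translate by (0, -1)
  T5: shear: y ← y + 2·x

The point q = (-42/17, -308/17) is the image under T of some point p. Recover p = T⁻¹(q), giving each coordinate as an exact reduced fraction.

p = (3, 3)

T1 = [8/17 -15/17 0; 15/17 8/17 0; 0 0 1]
T2·T1 = [8/17 -15/17 0; -15/17 -8/17 0; 0 0 1]
T3·…·T1 = [16/17 -30/17 0; -45/17 -24/17 0; 0 0 1]
T4·…·T1 = [16/17 -30/17 0; -45/17 -24/17 -1; 0 0 1]
T5·…·T1 = [16/17 -30/17 0; -13/17 -84/17 -1; 0 0 1]
det M = -6; M⁻¹ = [14/17 -5/17 -5/17; -13/102 -8/51 -8/51; 0 0 1]
M⁻¹ · (-42/17, -308/17)ᵀ = (3, 3)ᵀ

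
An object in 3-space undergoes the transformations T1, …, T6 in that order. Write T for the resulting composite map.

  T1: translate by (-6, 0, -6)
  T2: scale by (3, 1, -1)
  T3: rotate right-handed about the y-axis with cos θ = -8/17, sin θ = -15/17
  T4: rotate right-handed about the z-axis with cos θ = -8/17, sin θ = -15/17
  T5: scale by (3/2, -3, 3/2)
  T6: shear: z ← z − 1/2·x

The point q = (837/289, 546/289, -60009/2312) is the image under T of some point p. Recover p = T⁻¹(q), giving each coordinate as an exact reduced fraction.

p = (5/4, 2, -2)

T1 = [1 0 0 -6; 0 1 0 0; 0 0 1 -6; 0 0 0 1]
T2·T1 = [3 0 0 -18; 0 1 0 0; 0 0 -1 6; 0 0 0 1]
T3·…·T1 = [-24/17 0 15/17 54/17; 0 1 0 0; 45/17 0 8/17 -318/17; 0 0 0 1]
T4·…·T1 = [192/289 15/17 -120/289 -432/289; 360/289 -8/17 -225/289 -810/289; 45/17 0 8/17 -318/17; 0 0 0 1]
T5·…·T1 = [288/289 45/34 -180/289 -648/289; -1080/289 24/17 675/289 2430/289; 135/34 0 12/17 -477/17; 0 0 0 1]
T6·…·T1 = [288/289 45/34 -180/289 -648/289; -1080/289 24/17 675/289 2430/289; 2007/578 -45/68 294/289 -7785/289; 0 0 0 1]
det M = 81/4; M⁻¹ = [383/2601 -40/867 10/51 6; 10/17 8/51 0 0; -104/867 75/289 16/51 6; 0 0 0 1]
M⁻¹ · (837/289, 546/289, -60009/2312)ᵀ = (5/4, 2, -2)ᵀ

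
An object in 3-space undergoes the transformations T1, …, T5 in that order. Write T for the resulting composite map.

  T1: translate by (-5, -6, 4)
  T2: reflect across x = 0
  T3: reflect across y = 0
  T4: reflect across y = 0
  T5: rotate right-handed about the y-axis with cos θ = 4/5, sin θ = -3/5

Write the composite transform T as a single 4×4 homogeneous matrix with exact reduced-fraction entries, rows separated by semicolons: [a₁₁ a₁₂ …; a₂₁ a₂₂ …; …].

T = [-4/5 0 -3/5 8/5; 0 1 0 -6; -3/5 0 4/5 31/5; 0 0 0 1]

T1 = [1 0 0 -5; 0 1 0 -6; 0 0 1 4; 0 0 0 1]
T2·T1 = [-1 0 0 5; 0 1 0 -6; 0 0 1 4; 0 0 0 1]
T3·…·T1 = [-1 0 0 5; 0 -1 0 6; 0 0 1 4; 0 0 0 1]
T4·…·T1 = [-1 0 0 5; 0 1 0 -6; 0 0 1 4; 0 0 0 1]
T5·…·T1 = [-4/5 0 -3/5 8/5; 0 1 0 -6; -3/5 0 4/5 31/5; 0 0 0 1]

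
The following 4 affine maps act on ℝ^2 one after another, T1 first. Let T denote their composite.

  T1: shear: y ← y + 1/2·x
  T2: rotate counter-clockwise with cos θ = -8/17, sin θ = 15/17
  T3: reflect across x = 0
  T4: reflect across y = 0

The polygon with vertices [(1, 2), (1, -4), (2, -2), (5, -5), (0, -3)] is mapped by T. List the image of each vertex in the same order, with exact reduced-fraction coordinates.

T1 shear: y ← y + 1/2·x: (1, 2) → (1, 5/2); (1, -4) → (1, -7/2); (2, -2) → (2, -1); (5, -5) → (5, -5/2); (0, -3) → (0, -3)
T2 rotate counter-clockwise with cos θ = -8/17, sin θ = 15/17: (1, 5/2) → (-91/34, -5/17); (1, -7/2) → (89/34, 43/17); (2, -1) → (-1/17, 38/17); (5, -5/2) → (-5/34, 95/17); (0, -3) → (45/17, 24/17)
T3 reflect across x = 0: (-91/34, -5/17) → (91/34, -5/17); (89/34, 43/17) → (-89/34, 43/17); (-1/17, 38/17) → (1/17, 38/17); (-5/34, 95/17) → (5/34, 95/17); (45/17, 24/17) → (-45/17, 24/17)
T4 reflect across y = 0: (91/34, -5/17) → (91/34, 5/17); (-89/34, 43/17) → (-89/34, -43/17); (1/17, 38/17) → (1/17, -38/17); (5/34, 95/17) → (5/34, -95/17); (-45/17, 24/17) → (-45/17, -24/17)

image vertices: (91/34, 5/17), (-89/34, -43/17), (1/17, -38/17), (5/34, -95/17), (-45/17, -24/17)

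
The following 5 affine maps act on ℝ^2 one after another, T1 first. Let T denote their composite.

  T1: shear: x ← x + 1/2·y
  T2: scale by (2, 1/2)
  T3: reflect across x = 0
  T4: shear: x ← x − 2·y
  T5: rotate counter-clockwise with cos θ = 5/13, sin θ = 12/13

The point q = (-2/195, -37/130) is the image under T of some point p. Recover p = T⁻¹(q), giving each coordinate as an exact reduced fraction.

T1 = [1 1/2 0; 0 1 0; 0 0 1]
T2·T1 = [2 1 0; 0 1/2 0; 0 0 1]
T3·…·T1 = [-2 -1 0; 0 1/2 0; 0 0 1]
T4·…·T1 = [-2 -2 0; 0 1/2 0; 0 0 1]
T5·…·T1 = [-10/13 -16/13 0; -24/13 -43/26 0; 0 0 1]
det M = -1; M⁻¹ = [43/26 -16/13 0; -24/13 10/13 0; 0 0 1]
M⁻¹ · (-2/195, -37/130)ᵀ = (1/3, -1/5)ᵀ

p = (1/3, -1/5)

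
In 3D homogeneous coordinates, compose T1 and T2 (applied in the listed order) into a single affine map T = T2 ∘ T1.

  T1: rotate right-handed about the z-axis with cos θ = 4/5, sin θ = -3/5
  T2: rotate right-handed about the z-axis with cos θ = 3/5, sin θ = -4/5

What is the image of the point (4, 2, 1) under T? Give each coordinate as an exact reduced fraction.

T(p) = (2, -4, 1)

T1 rotate right-handed about the z-axis with cos θ = 4/5, sin θ = -3/5: (4, 2, 1) → (22/5, -4/5, 1)
T2 rotate right-handed about the z-axis with cos θ = 3/5, sin θ = -4/5: (22/5, -4/5, 1) → (2, -4, 1)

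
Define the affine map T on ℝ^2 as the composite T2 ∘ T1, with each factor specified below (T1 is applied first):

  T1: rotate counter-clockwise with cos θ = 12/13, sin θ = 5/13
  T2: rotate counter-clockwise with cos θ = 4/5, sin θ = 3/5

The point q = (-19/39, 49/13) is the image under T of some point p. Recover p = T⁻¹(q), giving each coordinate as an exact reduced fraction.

T1 = [12/13 -5/13 0; 5/13 12/13 0; 0 0 1]
T2·T1 = [33/65 -56/65 0; 56/65 33/65 0; 0 0 1]
det M = 1; M⁻¹ = [33/65 56/65 0; -56/65 33/65 0; 0 0 1]
M⁻¹ · (-19/39, 49/13)ᵀ = (3, 7/3)ᵀ

p = (3, 7/3)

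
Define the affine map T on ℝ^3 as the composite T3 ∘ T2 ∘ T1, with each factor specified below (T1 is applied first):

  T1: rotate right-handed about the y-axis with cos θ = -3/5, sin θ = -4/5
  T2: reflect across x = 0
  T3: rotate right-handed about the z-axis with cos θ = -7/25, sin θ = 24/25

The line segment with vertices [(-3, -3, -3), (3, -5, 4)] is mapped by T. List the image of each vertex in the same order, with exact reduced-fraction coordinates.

image vertices: (507/125, -399/125, -3/5), (17/5, 31/5, 0)

T1 rotate right-handed about the y-axis with cos θ = -3/5, sin θ = -4/5: (-3, -3, -3) → (21/5, -3, -3/5); (3, -5, 4) → (-5, -5, 0)
T2 reflect across x = 0: (21/5, -3, -3/5) → (-21/5, -3, -3/5); (-5, -5, 0) → (5, -5, 0)
T3 rotate right-handed about the z-axis with cos θ = -7/25, sin θ = 24/25: (-21/5, -3, -3/5) → (507/125, -399/125, -3/5); (5, -5, 0) → (17/5, 31/5, 0)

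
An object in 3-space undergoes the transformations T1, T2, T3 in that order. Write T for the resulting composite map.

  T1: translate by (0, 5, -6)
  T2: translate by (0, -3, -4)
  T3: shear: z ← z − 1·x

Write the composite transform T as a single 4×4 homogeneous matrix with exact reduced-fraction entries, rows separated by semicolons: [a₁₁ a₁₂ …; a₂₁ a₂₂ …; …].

T1 = [1 0 0 0; 0 1 0 5; 0 0 1 -6; 0 0 0 1]
T2·T1 = [1 0 0 0; 0 1 0 2; 0 0 1 -10; 0 0 0 1]
T3·…·T1 = [1 0 0 0; 0 1 0 2; -1 0 1 -10; 0 0 0 1]

T = [1 0 0 0; 0 1 0 2; -1 0 1 -10; 0 0 0 1]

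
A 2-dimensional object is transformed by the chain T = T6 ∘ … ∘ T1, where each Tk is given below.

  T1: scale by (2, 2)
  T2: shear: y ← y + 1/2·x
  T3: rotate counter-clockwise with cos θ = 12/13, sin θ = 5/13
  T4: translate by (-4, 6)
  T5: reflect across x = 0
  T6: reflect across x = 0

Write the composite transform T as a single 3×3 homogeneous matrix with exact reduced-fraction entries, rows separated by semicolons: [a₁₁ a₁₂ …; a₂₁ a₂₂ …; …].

T = [19/13 -10/13 -4; 22/13 24/13 6; 0 0 1]

T1 = [2 0 0; 0 2 0; 0 0 1]
T2·T1 = [2 0 0; 1 2 0; 0 0 1]
T3·…·T1 = [19/13 -10/13 0; 22/13 24/13 0; 0 0 1]
T4·…·T1 = [19/13 -10/13 -4; 22/13 24/13 6; 0 0 1]
T5·…·T1 = [-19/13 10/13 4; 22/13 24/13 6; 0 0 1]
T6·…·T1 = [19/13 -10/13 -4; 22/13 24/13 6; 0 0 1]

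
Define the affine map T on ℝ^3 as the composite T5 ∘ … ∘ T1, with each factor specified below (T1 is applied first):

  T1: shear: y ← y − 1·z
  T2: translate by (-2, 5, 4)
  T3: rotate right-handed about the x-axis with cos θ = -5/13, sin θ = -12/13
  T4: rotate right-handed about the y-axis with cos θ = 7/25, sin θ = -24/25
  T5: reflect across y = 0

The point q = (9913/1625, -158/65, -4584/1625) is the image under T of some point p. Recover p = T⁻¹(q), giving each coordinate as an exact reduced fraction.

p = (1, 1, 4/5)

T1 = [1 0 0 0; 0 1 -1 0; 0 0 1 0; 0 0 0 1]
T2·T1 = [1 0 0 -2; 0 1 -1 5; 0 0 1 4; 0 0 0 1]
T3·…·T1 = [1 0 0 -2; 0 -5/13 17/13 23/13; 0 -12/13 7/13 -80/13; 0 0 0 1]
T4·…·T1 = [7/25 288/325 -168/325 1738/325; 0 -5/13 17/13 23/13; 24/25 -84/325 49/325 -1184/325; 0 0 0 1]
T5·…·T1 = [7/25 288/325 -168/325 1738/325; 0 5/13 -17/13 -23/13; 24/25 -84/325 49/325 -1184/325; 0 0 0 1]
det M = -1; M⁻¹ = [7/25 0 24/25 2; 408/325 -7/13 -119/325 -9; 24/65 -12/13 -7/65 -4; 0 0 0 1]
M⁻¹ · (9913/1625, -158/65, -4584/1625)ᵀ = (1, 1, 4/5)ᵀ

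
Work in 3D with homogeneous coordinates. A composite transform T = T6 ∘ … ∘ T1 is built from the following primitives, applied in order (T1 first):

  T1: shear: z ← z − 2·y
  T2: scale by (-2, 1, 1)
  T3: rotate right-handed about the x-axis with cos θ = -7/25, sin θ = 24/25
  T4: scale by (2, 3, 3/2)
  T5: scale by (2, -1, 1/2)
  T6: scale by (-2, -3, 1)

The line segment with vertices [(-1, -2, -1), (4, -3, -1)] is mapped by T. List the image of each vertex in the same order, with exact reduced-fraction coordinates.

T1 shear: z ← z − 2·y: (-1, -2, -1) → (-1, -2, 3); (4, -3, -1) → (4, -3, 5)
T2 scale by (-2, 1, 1): (-1, -2, 3) → (2, -2, 3); (4, -3, 5) → (-8, -3, 5)
T3 rotate right-handed about the x-axis with cos θ = -7/25, sin θ = 24/25: (2, -2, 3) → (2, -58/25, -69/25); (-8, -3, 5) → (-8, -99/25, -107/25)
T4 scale by (2, 3, 3/2): (2, -58/25, -69/25) → (4, -174/25, -207/50); (-8, -99/25, -107/25) → (-16, -297/25, -321/50)
T5 scale by (2, -1, 1/2): (4, -174/25, -207/50) → (8, 174/25, -207/100); (-16, -297/25, -321/50) → (-32, 297/25, -321/100)
T6 scale by (-2, -3, 1): (8, 174/25, -207/100) → (-16, -522/25, -207/100); (-32, 297/25, -321/100) → (64, -891/25, -321/100)

image vertices: (-16, -522/25, -207/100), (64, -891/25, -321/100)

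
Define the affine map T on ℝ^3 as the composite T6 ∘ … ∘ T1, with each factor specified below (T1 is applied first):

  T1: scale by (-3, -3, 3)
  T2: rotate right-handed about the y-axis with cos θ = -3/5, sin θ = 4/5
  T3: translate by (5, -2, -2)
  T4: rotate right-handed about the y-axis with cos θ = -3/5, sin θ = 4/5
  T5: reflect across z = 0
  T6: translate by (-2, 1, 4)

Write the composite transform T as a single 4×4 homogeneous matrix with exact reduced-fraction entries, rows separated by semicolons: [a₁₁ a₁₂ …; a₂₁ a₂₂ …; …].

T = [21/25 0 -72/25 -33/5; 0 -3 0 -1; 72/25 0 21/25 34/5; 0 0 0 1]

T1 = [-3 0 0 0; 0 -3 0 0; 0 0 3 0; 0 0 0 1]
T2·T1 = [9/5 0 12/5 0; 0 -3 0 0; 12/5 0 -9/5 0; 0 0 0 1]
T3·…·T1 = [9/5 0 12/5 5; 0 -3 0 -2; 12/5 0 -9/5 -2; 0 0 0 1]
T4·…·T1 = [21/25 0 -72/25 -23/5; 0 -3 0 -2; -72/25 0 -21/25 -14/5; 0 0 0 1]
T5·…·T1 = [21/25 0 -72/25 -23/5; 0 -3 0 -2; 72/25 0 21/25 14/5; 0 0 0 1]
T6·…·T1 = [21/25 0 -72/25 -33/5; 0 -3 0 -1; 72/25 0 21/25 34/5; 0 0 0 1]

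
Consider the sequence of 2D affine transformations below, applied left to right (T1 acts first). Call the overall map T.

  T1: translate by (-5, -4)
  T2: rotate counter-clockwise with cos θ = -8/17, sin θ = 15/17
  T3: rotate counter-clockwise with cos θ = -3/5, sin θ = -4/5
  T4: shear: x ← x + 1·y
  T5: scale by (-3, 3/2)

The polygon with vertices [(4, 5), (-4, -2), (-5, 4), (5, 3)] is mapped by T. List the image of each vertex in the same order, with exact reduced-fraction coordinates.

T1 translate by (-5, -4): (4, 5) → (-1, 1); (-4, -2) → (-9, -6); (-5, 4) → (-10, 0); (5, 3) → (0, -1)
T2 rotate counter-clockwise with cos θ = -8/17, sin θ = 15/17: (-1, 1) → (-7/17, -23/17); (-9, -6) → (162/17, -87/17); (-10, 0) → (80/17, -150/17); (0, -1) → (15/17, 8/17)
T3 rotate counter-clockwise with cos θ = -3/5, sin θ = -4/5: (-7/17, -23/17) → (-71/85, 97/85); (162/17, -87/17) → (-834/85, -387/85); (80/17, -150/17) → (-168/17, 26/17); (15/17, 8/17) → (-13/85, -84/85)
T4 shear: x ← x + 1·y: (-71/85, 97/85) → (26/85, 97/85); (-834/85, -387/85) → (-1221/85, -387/85); (-168/17, 26/17) → (-142/17, 26/17); (-13/85, -84/85) → (-97/85, -84/85)
T5 scale by (-3, 3/2): (26/85, 97/85) → (-78/85, 291/170); (-1221/85, -387/85) → (3663/85, -1161/170); (-142/17, 26/17) → (426/17, 39/17); (-97/85, -84/85) → (291/85, -126/85)

image vertices: (-78/85, 291/170), (3663/85, -1161/170), (426/17, 39/17), (291/85, -126/85)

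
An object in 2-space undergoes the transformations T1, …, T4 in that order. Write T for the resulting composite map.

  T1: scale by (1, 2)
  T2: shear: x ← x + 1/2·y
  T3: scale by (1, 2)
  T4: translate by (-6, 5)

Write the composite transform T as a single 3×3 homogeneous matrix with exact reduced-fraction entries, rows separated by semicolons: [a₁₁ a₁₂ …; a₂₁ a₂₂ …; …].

T = [1 1 -6; 0 4 5; 0 0 1]

T1 = [1 0 0; 0 2 0; 0 0 1]
T2·T1 = [1 1 0; 0 2 0; 0 0 1]
T3·…·T1 = [1 1 0; 0 4 0; 0 0 1]
T4·…·T1 = [1 1 -6; 0 4 5; 0 0 1]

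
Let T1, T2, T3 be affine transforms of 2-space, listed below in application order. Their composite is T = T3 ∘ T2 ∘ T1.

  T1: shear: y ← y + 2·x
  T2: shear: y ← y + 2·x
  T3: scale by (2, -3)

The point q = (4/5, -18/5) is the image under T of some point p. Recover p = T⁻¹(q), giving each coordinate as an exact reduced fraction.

T1 = [1 0 0; 2 1 0; 0 0 1]
T2·T1 = [1 0 0; 4 1 0; 0 0 1]
T3·…·T1 = [2 0 0; -12 -3 0; 0 0 1]
det M = -6; M⁻¹ = [1/2 0 0; -2 -1/3 0; 0 0 1]
M⁻¹ · (4/5, -18/5)ᵀ = (2/5, -2/5)ᵀ

p = (2/5, -2/5)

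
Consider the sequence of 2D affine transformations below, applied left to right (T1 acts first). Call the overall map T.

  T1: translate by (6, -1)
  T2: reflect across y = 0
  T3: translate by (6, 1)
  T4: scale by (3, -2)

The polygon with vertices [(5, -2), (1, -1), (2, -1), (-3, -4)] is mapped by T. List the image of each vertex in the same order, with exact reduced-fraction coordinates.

image vertices: (51, -8), (39, -6), (42, -6), (27, -12)

T1 translate by (6, -1): (5, -2) → (11, -3); (1, -1) → (7, -2); (2, -1) → (8, -2); (-3, -4) → (3, -5)
T2 reflect across y = 0: (11, -3) → (11, 3); (7, -2) → (7, 2); (8, -2) → (8, 2); (3, -5) → (3, 5)
T3 translate by (6, 1): (11, 3) → (17, 4); (7, 2) → (13, 3); (8, 2) → (14, 3); (3, 5) → (9, 6)
T4 scale by (3, -2): (17, 4) → (51, -8); (13, 3) → (39, -6); (14, 3) → (42, -6); (9, 6) → (27, -12)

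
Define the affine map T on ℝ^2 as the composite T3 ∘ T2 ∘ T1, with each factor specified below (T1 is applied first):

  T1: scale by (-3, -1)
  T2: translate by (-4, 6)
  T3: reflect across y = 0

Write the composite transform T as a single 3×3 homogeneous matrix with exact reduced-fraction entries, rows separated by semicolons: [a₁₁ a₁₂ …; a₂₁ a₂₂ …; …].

T = [-3 0 -4; 0 1 -6; 0 0 1]

T1 = [-3 0 0; 0 -1 0; 0 0 1]
T2·T1 = [-3 0 -4; 0 -1 6; 0 0 1]
T3·…·T1 = [-3 0 -4; 0 1 -6; 0 0 1]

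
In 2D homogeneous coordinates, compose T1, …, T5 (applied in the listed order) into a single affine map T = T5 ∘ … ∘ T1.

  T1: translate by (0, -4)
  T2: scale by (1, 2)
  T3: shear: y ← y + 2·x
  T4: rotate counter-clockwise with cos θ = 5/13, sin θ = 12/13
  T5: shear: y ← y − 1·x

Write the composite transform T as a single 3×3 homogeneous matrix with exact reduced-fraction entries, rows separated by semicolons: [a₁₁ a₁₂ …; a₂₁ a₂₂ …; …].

T = [-19/13 -24/13 96/13; 41/13 34/13 -136/13; 0 0 1]

T1 = [1 0 0; 0 1 -4; 0 0 1]
T2·T1 = [1 0 0; 0 2 -8; 0 0 1]
T3·…·T1 = [1 0 0; 2 2 -8; 0 0 1]
T4·…·T1 = [-19/13 -24/13 96/13; 22/13 10/13 -40/13; 0 0 1]
T5·…·T1 = [-19/13 -24/13 96/13; 41/13 34/13 -136/13; 0 0 1]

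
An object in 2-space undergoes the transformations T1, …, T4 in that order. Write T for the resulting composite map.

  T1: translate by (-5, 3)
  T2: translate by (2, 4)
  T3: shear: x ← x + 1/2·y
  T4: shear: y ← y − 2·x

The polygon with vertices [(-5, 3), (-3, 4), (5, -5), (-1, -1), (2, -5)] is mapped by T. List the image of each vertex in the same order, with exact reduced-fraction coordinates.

image vertices: (-3, 16), (-1/2, 12), (3, -4), (-1, 8), (0, 2)

T1 translate by (-5, 3): (-5, 3) → (-10, 6); (-3, 4) → (-8, 7); (5, -5) → (0, -2); (-1, -1) → (-6, 2); (2, -5) → (-3, -2)
T2 translate by (2, 4): (-10, 6) → (-8, 10); (-8, 7) → (-6, 11); (0, -2) → (2, 2); (-6, 2) → (-4, 6); (-3, -2) → (-1, 2)
T3 shear: x ← x + 1/2·y: (-8, 10) → (-3, 10); (-6, 11) → (-1/2, 11); (2, 2) → (3, 2); (-4, 6) → (-1, 6); (-1, 2) → (0, 2)
T4 shear: y ← y − 2·x: (-3, 10) → (-3, 16); (-1/2, 11) → (-1/2, 12); (3, 2) → (3, -4); (-1, 6) → (-1, 8); (0, 2) → (0, 2)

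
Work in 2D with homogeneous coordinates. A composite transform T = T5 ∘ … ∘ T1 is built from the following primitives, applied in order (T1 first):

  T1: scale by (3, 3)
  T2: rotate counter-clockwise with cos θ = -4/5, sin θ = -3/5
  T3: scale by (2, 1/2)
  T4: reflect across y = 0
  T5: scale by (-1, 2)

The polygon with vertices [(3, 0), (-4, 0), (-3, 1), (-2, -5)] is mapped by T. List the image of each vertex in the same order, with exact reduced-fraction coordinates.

image vertices: (72/5, 27/5), (-96/5, -36/5), (-18, -3), (42/5, -78/5)

T1 scale by (3, 3): (3, 0) → (9, 0); (-4, 0) → (-12, 0); (-3, 1) → (-9, 3); (-2, -5) → (-6, -15)
T2 rotate counter-clockwise with cos θ = -4/5, sin θ = -3/5: (9, 0) → (-36/5, -27/5); (-12, 0) → (48/5, 36/5); (-9, 3) → (9, 3); (-6, -15) → (-21/5, 78/5)
T3 scale by (2, 1/2): (-36/5, -27/5) → (-72/5, -27/10); (48/5, 36/5) → (96/5, 18/5); (9, 3) → (18, 3/2); (-21/5, 78/5) → (-42/5, 39/5)
T4 reflect across y = 0: (-72/5, -27/10) → (-72/5, 27/10); (96/5, 18/5) → (96/5, -18/5); (18, 3/2) → (18, -3/2); (-42/5, 39/5) → (-42/5, -39/5)
T5 scale by (-1, 2): (-72/5, 27/10) → (72/5, 27/5); (96/5, -18/5) → (-96/5, -36/5); (18, -3/2) → (-18, -3); (-42/5, -39/5) → (42/5, -78/5)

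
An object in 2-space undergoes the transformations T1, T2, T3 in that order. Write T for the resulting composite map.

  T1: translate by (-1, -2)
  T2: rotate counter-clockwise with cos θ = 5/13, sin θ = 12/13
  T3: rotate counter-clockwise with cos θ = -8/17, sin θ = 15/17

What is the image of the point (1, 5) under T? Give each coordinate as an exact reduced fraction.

T(p) = (63/221, -660/221)

T1 translate by (-1, -2): (1, 5) → (0, 3)
T2 rotate counter-clockwise with cos θ = 5/13, sin θ = 12/13: (0, 3) → (-36/13, 15/13)
T3 rotate counter-clockwise with cos θ = -8/17, sin θ = 15/17: (-36/13, 15/13) → (63/221, -660/221)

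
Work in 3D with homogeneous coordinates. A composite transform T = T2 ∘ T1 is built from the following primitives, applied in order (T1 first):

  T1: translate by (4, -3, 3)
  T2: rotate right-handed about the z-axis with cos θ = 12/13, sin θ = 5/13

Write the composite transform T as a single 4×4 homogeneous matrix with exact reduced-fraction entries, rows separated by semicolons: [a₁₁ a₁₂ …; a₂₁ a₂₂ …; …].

T1 = [1 0 0 4; 0 1 0 -3; 0 0 1 3; 0 0 0 1]
T2·T1 = [12/13 -5/13 0 63/13; 5/13 12/13 0 -16/13; 0 0 1 3; 0 0 0 1]

T = [12/13 -5/13 0 63/13; 5/13 12/13 0 -16/13; 0 0 1 3; 0 0 0 1]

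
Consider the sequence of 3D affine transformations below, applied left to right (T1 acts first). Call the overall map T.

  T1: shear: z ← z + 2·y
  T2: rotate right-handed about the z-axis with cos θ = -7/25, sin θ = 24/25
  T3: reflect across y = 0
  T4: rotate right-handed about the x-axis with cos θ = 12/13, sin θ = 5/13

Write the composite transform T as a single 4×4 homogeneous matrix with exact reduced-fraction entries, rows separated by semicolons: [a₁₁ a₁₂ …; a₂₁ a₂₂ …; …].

T = [-7/25 -24/25 0 0; -288/325 -166/325 -5/13 0; -24/65 127/65 12/13 0; 0 0 0 1]

T1 = [1 0 0 0; 0 1 0 0; 0 2 1 0; 0 0 0 1]
T2·T1 = [-7/25 -24/25 0 0; 24/25 -7/25 0 0; 0 2 1 0; 0 0 0 1]
T3·…·T1 = [-7/25 -24/25 0 0; -24/25 7/25 0 0; 0 2 1 0; 0 0 0 1]
T4·…·T1 = [-7/25 -24/25 0 0; -288/325 -166/325 -5/13 0; -24/65 127/65 12/13 0; 0 0 0 1]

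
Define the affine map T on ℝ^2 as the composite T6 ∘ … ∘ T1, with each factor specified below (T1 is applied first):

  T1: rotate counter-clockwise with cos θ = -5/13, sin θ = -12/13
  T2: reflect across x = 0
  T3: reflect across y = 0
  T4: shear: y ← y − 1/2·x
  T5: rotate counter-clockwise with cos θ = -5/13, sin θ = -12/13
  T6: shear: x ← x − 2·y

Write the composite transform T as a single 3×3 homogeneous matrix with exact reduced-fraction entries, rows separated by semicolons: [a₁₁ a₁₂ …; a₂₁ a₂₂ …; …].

T1 = [-5/13 12/13 0; -12/13 -5/13 0; 0 0 1]
T2·T1 = [5/13 -12/13 0; -12/13 -5/13 0; 0 0 1]
T3·…·T1 = [5/13 -12/13 0; 12/13 5/13 0; 0 0 1]
T4·…·T1 = [5/13 -12/13 0; 19/26 11/13 0; 0 0 1]
T5·…·T1 = [89/169 192/169 0; -215/338 89/169 0; 0 0 1]
T6·…·T1 = [304/169 14/169 0; -215/338 89/169 0; 0 0 1]

T = [304/169 14/169 0; -215/338 89/169 0; 0 0 1]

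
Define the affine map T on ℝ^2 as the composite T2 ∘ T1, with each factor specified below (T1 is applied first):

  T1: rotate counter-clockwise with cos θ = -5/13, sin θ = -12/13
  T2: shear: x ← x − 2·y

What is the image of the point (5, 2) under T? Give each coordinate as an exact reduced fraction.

T1 rotate counter-clockwise with cos θ = -5/13, sin θ = -12/13: (5, 2) → (-1/13, -70/13)
T2 shear: x ← x − 2·y: (-1/13, -70/13) → (139/13, -70/13)

T(p) = (139/13, -70/13)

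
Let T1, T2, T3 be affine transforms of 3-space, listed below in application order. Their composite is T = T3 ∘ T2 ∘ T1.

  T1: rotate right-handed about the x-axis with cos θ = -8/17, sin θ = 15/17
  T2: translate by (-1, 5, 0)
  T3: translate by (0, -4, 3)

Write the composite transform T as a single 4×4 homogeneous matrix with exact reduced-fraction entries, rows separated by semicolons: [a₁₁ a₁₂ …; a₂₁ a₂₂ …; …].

T1 = [1 0 0 0; 0 -8/17 -15/17 0; 0 15/17 -8/17 0; 0 0 0 1]
T2·T1 = [1 0 0 -1; 0 -8/17 -15/17 5; 0 15/17 -8/17 0; 0 0 0 1]
T3·…·T1 = [1 0 0 -1; 0 -8/17 -15/17 1; 0 15/17 -8/17 3; 0 0 0 1]

T = [1 0 0 -1; 0 -8/17 -15/17 1; 0 15/17 -8/17 3; 0 0 0 1]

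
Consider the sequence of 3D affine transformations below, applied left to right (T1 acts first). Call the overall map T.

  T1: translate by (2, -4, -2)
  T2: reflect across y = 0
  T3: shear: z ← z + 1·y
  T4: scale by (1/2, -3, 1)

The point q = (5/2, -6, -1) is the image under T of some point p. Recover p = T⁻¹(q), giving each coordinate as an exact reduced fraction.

p = (3, 2, -1)

T1 = [1 0 0 2; 0 1 0 -4; 0 0 1 -2; 0 0 0 1]
T2·T1 = [1 0 0 2; 0 -1 0 4; 0 0 1 -2; 0 0 0 1]
T3·…·T1 = [1 0 0 2; 0 -1 0 4; 0 -1 1 2; 0 0 0 1]
T4·…·T1 = [1/2 0 0 1; 0 3 0 -12; 0 -1 1 2; 0 0 0 1]
det M = 3/2; M⁻¹ = [2 0 0 -2; 0 1/3 0 4; 0 1/3 1 2; 0 0 0 1]
M⁻¹ · (5/2, -6, -1)ᵀ = (3, 2, -1)ᵀ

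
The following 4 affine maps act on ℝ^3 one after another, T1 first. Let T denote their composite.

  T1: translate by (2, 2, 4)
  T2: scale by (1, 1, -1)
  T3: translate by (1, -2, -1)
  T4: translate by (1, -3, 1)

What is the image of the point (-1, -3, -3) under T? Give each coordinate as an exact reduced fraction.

T1 translate by (2, 2, 4): (-1, -3, -3) → (1, -1, 1)
T2 scale by (1, 1, -1): (1, -1, 1) → (1, -1, -1)
T3 translate by (1, -2, -1): (1, -1, -1) → (2, -3, -2)
T4 translate by (1, -3, 1): (2, -3, -2) → (3, -6, -1)

T(p) = (3, -6, -1)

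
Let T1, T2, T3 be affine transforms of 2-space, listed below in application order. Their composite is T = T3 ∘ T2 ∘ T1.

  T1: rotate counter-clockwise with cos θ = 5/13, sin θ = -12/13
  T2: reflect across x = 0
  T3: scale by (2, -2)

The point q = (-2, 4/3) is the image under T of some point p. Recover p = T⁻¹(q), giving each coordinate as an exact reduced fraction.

T1 = [5/13 12/13 0; -12/13 5/13 0; 0 0 1]
T2·T1 = [-5/13 -12/13 0; -12/13 5/13 0; 0 0 1]
T3·…·T1 = [-10/13 -24/13 0; 24/13 -10/13 0; 0 0 1]
det M = 4; M⁻¹ = [-5/26 6/13 0; -6/13 -5/26 0; 0 0 1]
M⁻¹ · (-2, 4/3)ᵀ = (1, 2/3)ᵀ

p = (1, 2/3)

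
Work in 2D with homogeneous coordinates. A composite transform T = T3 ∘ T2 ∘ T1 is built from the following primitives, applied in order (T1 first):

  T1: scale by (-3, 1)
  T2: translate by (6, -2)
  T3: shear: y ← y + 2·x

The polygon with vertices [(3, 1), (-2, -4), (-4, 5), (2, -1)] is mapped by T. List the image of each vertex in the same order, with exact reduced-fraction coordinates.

T1 scale by (-3, 1): (3, 1) → (-9, 1); (-2, -4) → (6, -4); (-4, 5) → (12, 5); (2, -1) → (-6, -1)
T2 translate by (6, -2): (-9, 1) → (-3, -1); (6, -4) → (12, -6); (12, 5) → (18, 3); (-6, -1) → (0, -3)
T3 shear: y ← y + 2·x: (-3, -1) → (-3, -7); (12, -6) → (12, 18); (18, 3) → (18, 39); (0, -3) → (0, -3)

image vertices: (-3, -7), (12, 18), (18, 39), (0, -3)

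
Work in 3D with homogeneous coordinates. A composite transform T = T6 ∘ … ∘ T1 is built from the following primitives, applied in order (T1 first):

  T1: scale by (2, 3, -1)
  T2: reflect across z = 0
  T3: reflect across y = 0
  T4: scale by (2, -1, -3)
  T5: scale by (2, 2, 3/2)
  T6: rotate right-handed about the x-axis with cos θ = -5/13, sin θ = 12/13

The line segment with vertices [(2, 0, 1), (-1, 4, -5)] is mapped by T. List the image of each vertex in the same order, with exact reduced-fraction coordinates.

image vertices: (16, 54/13, 45/26), (-8, -30, 27/2)

T1 scale by (2, 3, -1): (2, 0, 1) → (4, 0, -1); (-1, 4, -5) → (-2, 12, 5)
T2 reflect across z = 0: (4, 0, -1) → (4, 0, 1); (-2, 12, 5) → (-2, 12, -5)
T3 reflect across y = 0: (4, 0, 1) → (4, 0, 1); (-2, 12, -5) → (-2, -12, -5)
T4 scale by (2, -1, -3): (4, 0, 1) → (8, 0, -3); (-2, -12, -5) → (-4, 12, 15)
T5 scale by (2, 2, 3/2): (8, 0, -3) → (16, 0, -9/2); (-4, 12, 15) → (-8, 24, 45/2)
T6 rotate right-handed about the x-axis with cos θ = -5/13, sin θ = 12/13: (16, 0, -9/2) → (16, 54/13, 45/26); (-8, 24, 45/2) → (-8, -30, 27/2)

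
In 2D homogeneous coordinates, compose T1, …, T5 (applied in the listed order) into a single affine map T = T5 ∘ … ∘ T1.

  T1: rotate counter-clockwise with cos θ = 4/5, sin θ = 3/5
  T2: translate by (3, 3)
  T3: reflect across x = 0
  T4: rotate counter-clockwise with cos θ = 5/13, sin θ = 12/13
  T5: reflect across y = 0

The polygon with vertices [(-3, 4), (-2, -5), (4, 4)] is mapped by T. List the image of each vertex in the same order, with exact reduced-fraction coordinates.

T1 rotate counter-clockwise with cos θ = 4/5, sin θ = 3/5: (-3, 4) → (-24/5, 7/5); (-2, -5) → (7/5, -26/5); (4, 4) → (4/5, 28/5)
T2 translate by (3, 3): (-24/5, 7/5) → (-9/5, 22/5); (7/5, -26/5) → (22/5, -11/5); (4/5, 28/5) → (19/5, 43/5)
T3 reflect across x = 0: (-9/5, 22/5) → (9/5, 22/5); (22/5, -11/5) → (-22/5, -11/5); (19/5, 43/5) → (-19/5, 43/5)
T4 rotate counter-clockwise with cos θ = 5/13, sin θ = 12/13: (9/5, 22/5) → (-219/65, 218/65); (-22/5, -11/5) → (22/65, -319/65); (-19/5, 43/5) → (-47/5, -1/5)
T5 reflect across y = 0: (-219/65, 218/65) → (-219/65, -218/65); (22/65, -319/65) → (22/65, 319/65); (-47/5, -1/5) → (-47/5, 1/5)

image vertices: (-219/65, -218/65), (22/65, 319/65), (-47/5, 1/5)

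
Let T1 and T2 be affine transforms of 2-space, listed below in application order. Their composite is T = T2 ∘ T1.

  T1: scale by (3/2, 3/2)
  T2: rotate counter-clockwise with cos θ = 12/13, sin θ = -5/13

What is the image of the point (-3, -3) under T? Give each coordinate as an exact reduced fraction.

T(p) = (-153/26, -63/26)

T1 scale by (3/2, 3/2): (-3, -3) → (-9/2, -9/2)
T2 rotate counter-clockwise with cos θ = 12/13, sin θ = -5/13: (-9/2, -9/2) → (-153/26, -63/26)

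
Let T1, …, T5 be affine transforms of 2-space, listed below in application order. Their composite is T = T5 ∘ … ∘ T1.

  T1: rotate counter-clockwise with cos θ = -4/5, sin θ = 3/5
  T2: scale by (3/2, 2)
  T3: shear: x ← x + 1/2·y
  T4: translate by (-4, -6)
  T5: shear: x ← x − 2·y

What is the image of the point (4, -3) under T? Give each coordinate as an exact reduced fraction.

T1 rotate counter-clockwise with cos θ = -4/5, sin θ = 3/5: (4, -3) → (-7/5, 24/5)
T2 scale by (3/2, 2): (-7/5, 24/5) → (-21/10, 48/5)
T3 shear: x ← x + 1/2·y: (-21/10, 48/5) → (27/10, 48/5)
T4 translate by (-4, -6): (27/10, 48/5) → (-13/10, 18/5)
T5 shear: x ← x − 2·y: (-13/10, 18/5) → (-17/2, 18/5)

T(p) = (-17/2, 18/5)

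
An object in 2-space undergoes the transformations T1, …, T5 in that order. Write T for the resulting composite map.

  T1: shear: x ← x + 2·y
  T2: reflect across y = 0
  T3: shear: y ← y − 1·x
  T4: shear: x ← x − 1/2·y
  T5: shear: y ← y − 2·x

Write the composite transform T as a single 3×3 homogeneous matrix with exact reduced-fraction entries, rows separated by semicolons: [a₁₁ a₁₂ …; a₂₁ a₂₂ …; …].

T = [3/2 7/2 0; -4 -10 0; 0 0 1]

T1 = [1 2 0; 0 1 0; 0 0 1]
T2·T1 = [1 2 0; 0 -1 0; 0 0 1]
T3·…·T1 = [1 2 0; -1 -3 0; 0 0 1]
T4·…·T1 = [3/2 7/2 0; -1 -3 0; 0 0 1]
T5·…·T1 = [3/2 7/2 0; -4 -10 0; 0 0 1]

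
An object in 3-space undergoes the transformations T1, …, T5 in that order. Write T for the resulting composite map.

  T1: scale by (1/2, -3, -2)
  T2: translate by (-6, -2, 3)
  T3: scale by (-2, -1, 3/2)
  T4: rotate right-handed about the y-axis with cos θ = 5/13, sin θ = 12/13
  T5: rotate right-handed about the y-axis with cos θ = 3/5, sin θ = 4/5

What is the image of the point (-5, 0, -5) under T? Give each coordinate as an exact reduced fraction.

T1 scale by (1/2, -3, -2): (-5, 0, -5) → (-5/2, 0, 10)
T2 translate by (-6, -2, 3): (-5/2, 0, 10) → (-17/2, -2, 13)
T3 scale by (-2, -1, 3/2): (-17/2, -2, 13) → (17, 2, 39/2)
T4 rotate right-handed about the y-axis with cos θ = 5/13, sin θ = 12/13: (17, 2, 39/2) → (319/13, 2, -213/26)
T5 rotate right-handed about the y-axis with cos θ = 3/5, sin θ = 4/5: (319/13, 2, -213/26) → (531/65, 2, -3191/130)

T(p) = (531/65, 2, -3191/130)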